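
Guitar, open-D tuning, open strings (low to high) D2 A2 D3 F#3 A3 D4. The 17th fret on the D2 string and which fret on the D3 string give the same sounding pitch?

5

Fret 17 on D2 is MIDI 38 + 17 = 55 (G3). On the D3 string (open MIDI 50), that pitch is 55 − 50 = fret 5.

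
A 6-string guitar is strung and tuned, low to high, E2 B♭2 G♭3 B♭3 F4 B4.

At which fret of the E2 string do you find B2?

B2 is 7 semitones above the open E2 (E–F–Gb–G–Ab–A–Bb–B), so it sits at fret 7.

7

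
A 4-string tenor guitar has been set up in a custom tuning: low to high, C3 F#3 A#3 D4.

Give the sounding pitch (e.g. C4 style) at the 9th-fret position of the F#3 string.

Each fret is one semitone, so F#3 + 9 = D#4.
(Equivalently spelled Eb4.)

D#4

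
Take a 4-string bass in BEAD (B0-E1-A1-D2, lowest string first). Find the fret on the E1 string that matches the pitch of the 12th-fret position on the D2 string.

22

D2 at fret 12 is D2 + 12 semitones = D3.
The open E1 string is 10 semitones below the open D2, so the same pitch on the E1 string lies at fret 12 + 10 = 22.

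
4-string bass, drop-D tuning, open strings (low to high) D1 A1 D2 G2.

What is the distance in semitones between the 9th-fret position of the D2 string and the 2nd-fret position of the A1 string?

12 semitones

D2 at fret 9 → B2 (MIDI 47); A1 at fret 2 → B1 (MIDI 35).
47 − 35 = 12, so the two pitches are 12 semitones apart, with B2 the higher.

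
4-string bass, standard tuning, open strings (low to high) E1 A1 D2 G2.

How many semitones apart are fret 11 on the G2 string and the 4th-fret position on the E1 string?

G2 at fret 11 → F#3 (MIDI 54); E1 at fret 4 → G#1 (MIDI 32).
54 − 32 = 22, so the two pitches are 22 semitones apart, with F#3 the higher.

22 semitones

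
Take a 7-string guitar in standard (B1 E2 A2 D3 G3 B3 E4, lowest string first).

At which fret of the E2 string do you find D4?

D4 is 22 semitones above the open E2 (E–F–F#–G–…–C–C#–D), so it sits at fret 22.

22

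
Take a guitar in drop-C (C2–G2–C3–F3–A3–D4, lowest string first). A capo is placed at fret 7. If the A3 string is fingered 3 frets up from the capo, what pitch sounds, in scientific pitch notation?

G4

The capo raises the open A3 by 7 semitones to E4; fretting 3 more gives A3 + 7 + 3 = A3 + 10 semitones = G4.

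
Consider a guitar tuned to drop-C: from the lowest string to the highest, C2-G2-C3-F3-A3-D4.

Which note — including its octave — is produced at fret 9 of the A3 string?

Each fret is one semitone, so A3 + 9 = F♯4.
(Equivalently spelled G♭4.)

F♯4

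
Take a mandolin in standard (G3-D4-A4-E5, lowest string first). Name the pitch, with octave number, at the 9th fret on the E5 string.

E5 is MIDI 76. Adding 9 gives 85, which is C♯6.

C♯6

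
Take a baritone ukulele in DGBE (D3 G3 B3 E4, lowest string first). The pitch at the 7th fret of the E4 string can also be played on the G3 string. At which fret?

E4 at fret 7 is E4 + 7 semitones = B4.
The open G3 string is 9 semitones below the open E4, so the same pitch on the G3 string lies at fret 7 + 9 = 16.

16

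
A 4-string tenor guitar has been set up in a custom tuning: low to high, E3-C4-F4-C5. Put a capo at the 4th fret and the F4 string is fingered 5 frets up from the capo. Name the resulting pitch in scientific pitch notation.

D5

The capo raises the open F4 by 4 semitones to A4; fretting 5 more gives F4 + 4 + 5 = F4 + 9 semitones = D5.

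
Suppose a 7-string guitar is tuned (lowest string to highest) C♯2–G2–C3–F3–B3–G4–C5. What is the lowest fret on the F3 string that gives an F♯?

From F3, count semitones up the chromatic scale until reaching F♯: F–F# — 1 step.

1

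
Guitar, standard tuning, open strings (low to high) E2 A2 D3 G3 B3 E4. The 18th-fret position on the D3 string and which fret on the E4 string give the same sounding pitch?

4

Fret 18 on D3 is MIDI 50 + 18 = 68 (G♯4). On the E4 string (open MIDI 64), that pitch is 68 − 64 = fret 4.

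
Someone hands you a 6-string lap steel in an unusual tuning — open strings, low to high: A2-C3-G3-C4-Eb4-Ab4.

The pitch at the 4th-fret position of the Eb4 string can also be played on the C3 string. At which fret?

19

Fret 4 on Eb4 is MIDI 63 + 4 = 67 (G4). On the C3 string (open MIDI 48), that pitch is 67 − 48 = fret 19.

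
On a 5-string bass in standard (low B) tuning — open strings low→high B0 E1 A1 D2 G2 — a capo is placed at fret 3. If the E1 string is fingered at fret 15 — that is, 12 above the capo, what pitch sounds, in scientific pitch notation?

The capo raises the open E1 by 3 semitones to G1; fretting 12 more gives E1 + 3 + 12 = E1 + 15 semitones = G2.

G2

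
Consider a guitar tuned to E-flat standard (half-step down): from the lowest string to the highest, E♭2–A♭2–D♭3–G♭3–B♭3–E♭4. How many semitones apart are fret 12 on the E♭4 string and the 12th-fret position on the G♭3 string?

E♭4 at fret 12 → E♭5 (MIDI 75); G♭3 at fret 12 → G♭4 (MIDI 66).
75 − 66 = 9, so the two pitches are 9 semitones apart, with E♭5 the higher.

9 semitones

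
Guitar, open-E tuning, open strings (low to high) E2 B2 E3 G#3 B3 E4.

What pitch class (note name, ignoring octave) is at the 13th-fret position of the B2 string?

B2 is MIDI 47. Adding 13 gives 60; 60 mod 12 = 0, i.e. C.

C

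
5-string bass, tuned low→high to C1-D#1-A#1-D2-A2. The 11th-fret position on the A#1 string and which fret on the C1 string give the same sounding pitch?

Fret 11 on A#1 is MIDI 34 + 11 = 45 (A2). On the C1 string (open MIDI 24), that pitch is 45 − 24 = fret 21.

21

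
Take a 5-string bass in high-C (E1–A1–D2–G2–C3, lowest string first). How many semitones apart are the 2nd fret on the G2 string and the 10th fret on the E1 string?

G2 at fret 2 → A2 (MIDI 45); E1 at fret 10 → D2 (MIDI 38).
45 − 38 = 7, so the two pitches are 7 semitones apart, with A2 the higher.

7 semitones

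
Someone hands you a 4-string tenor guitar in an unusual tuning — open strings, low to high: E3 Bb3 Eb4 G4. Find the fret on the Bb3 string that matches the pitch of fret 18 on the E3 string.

E3 at fret 18 is E3 + 18 semitones = Bb4.
The open Bb3 string is 6 semitones above the open E3, so the same pitch on the Bb3 string lies at fret 18 − 6 = 12.

12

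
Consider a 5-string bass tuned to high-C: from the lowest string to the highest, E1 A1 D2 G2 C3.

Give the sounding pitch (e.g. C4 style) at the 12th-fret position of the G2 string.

Each fret is one semitone, so G2 + 12 = G3.

G3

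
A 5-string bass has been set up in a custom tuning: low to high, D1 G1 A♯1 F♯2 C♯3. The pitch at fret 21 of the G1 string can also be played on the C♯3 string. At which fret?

Fret 21 on G1 is MIDI 31 + 21 = 52 (E3). On the C♯3 string (open MIDI 49), that pitch is 52 − 49 = fret 3.

3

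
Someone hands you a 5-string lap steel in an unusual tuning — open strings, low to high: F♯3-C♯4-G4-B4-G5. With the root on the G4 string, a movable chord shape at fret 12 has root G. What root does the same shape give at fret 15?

Moving from fret 12 to fret 15 shifts the root by 3 semitones.
G up 3 semitones is A♯.

A♯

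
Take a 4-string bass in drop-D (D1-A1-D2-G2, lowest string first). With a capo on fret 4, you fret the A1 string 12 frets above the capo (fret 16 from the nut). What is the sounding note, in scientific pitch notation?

The capo raises the open A1 by 4 semitones to C#2; fretting 12 more gives A1 + 4 + 12 = A1 + 16 semitones = C#3.
(Also written Db.)

C#3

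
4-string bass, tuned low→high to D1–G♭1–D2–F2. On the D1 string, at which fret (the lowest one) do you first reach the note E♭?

1

From D1, count semitones up the chromatic scale until reaching E♭: D–Eb — 1 step.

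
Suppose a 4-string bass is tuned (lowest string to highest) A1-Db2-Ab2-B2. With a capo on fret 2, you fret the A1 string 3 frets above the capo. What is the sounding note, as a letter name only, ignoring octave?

D

The capo raises the open A1 by 2 semitones to B1; fretting 3 more gives A1 + 2 + 3 = A1 + 5 semitones, landing on D.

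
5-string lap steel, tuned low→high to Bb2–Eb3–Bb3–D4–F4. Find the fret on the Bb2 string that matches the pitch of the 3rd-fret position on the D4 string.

Fret 3 on D4 is MIDI 62 + 3 = 65 (F4). On the Bb2 string (open MIDI 46), that pitch is 65 − 46 = fret 19.

19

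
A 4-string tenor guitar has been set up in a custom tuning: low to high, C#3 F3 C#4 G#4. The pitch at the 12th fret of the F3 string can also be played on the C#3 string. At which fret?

16

F3 at fret 12 is F3 + 12 semitones = F4.
The open C#3 string is 4 semitones below the open F3, so the same pitch on the C#3 string lies at fret 12 + 4 = 16.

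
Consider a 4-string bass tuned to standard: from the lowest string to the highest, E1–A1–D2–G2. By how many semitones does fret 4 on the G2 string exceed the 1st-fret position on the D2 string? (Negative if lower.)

G2 at fret 4 → B2 (MIDI 47); D2 at fret 1 → D#2 (MIDI 39).
47 − 39 = 8, so the two pitches are 8 semitones apart.

8 semitones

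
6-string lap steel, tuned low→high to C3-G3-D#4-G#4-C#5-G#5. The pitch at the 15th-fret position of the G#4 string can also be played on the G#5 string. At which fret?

Fret 15 on G#4 is MIDI 68 + 15 = 83 (B5). On the G#5 string (open MIDI 80), that pitch is 83 − 80 = fret 3.

3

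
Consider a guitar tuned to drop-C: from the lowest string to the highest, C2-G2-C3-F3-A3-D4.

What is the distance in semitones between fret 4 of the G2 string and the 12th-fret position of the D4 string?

G2 at fret 4 → B2 (MIDI 47); D4 at fret 12 → D5 (MIDI 74).
47 − 74 = -27, so the two pitches are 27 semitones apart, with D5 the higher.

27 semitones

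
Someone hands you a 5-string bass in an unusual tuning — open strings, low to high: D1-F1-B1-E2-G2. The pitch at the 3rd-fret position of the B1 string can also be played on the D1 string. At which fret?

12

Fret 3 on B1 is MIDI 35 + 3 = 38 (D2). On the D1 string (open MIDI 26), that pitch is 38 − 26 = fret 12.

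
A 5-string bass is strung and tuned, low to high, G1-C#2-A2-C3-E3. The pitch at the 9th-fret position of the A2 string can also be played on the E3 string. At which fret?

2

A2 at fret 9 is A2 + 9 semitones = F#3.
The open E3 string is 7 semitones above the open A2, so the same pitch on the E3 string lies at fret 9 − 7 = 2.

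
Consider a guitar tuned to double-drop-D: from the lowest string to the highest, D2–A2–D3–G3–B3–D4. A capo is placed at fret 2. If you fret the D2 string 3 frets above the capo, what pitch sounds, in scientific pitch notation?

G2

The capo raises the open D2 by 2 semitones to E2; fretting 3 more gives D2 + 2 + 3 = D2 + 5 semitones = G2.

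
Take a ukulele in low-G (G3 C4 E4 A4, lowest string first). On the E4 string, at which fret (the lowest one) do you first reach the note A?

From E4, count semitones up the chromatic scale until reaching A: E–F–F#–G–G#–A — 5 steps.

5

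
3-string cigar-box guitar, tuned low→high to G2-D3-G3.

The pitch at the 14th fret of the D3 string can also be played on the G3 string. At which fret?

9

D3 at fret 14 is D3 + 14 semitones = E4.
The open G3 string is 5 semitones above the open D3, so the same pitch on the G3 string lies at fret 14 − 5 = 9.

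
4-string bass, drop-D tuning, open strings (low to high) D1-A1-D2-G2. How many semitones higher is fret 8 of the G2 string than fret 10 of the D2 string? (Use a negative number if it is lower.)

3 semitones

G2 at fret 8 → D#3 (MIDI 51); D2 at fret 10 → C3 (MIDI 48).
51 − 48 = 3, so the two pitches are 3 semitones apart.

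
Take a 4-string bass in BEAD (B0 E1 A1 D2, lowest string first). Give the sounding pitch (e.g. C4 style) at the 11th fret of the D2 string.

The open D2 string plus 11 semitones: D–D#–E–F–…–B–C–C#.
The walk passes from B into C once, so the octave number goes from 2 to 3.
(Equivalently spelled Db3.)

C#3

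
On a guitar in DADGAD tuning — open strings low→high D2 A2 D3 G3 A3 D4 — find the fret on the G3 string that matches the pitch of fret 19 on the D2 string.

2

D2 at fret 19 is D2 + 19 semitones = A3.
The open G3 string is 17 semitones above the open D2, so the same pitch on the G3 string lies at fret 19 − 17 = 2.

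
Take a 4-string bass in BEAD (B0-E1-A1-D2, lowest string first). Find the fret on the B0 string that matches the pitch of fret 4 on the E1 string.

9

E1 at fret 4 is E1 + 4 semitones = G#1.
The open B0 string is 5 semitones below the open E1, so the same pitch on the B0 string lies at fret 4 + 5 = 9.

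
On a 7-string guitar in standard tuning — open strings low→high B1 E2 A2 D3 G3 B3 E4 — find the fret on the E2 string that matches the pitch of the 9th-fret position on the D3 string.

Fret 9 on D3 is MIDI 50 + 9 = 59 (B3). On the E2 string (open MIDI 40), that pitch is 59 − 40 = fret 19.

19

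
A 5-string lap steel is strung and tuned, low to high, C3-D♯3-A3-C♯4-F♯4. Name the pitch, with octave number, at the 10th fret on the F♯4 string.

E5

F♯4 is MIDI 66. Adding 10 gives 76, which is E5.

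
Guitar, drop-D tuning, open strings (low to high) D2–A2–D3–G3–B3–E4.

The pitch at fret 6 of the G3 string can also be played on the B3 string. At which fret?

2

Fret 6 on G3 is MIDI 55 + 6 = 61 (C#4). On the B3 string (open MIDI 59), that pitch is 61 − 59 = fret 2.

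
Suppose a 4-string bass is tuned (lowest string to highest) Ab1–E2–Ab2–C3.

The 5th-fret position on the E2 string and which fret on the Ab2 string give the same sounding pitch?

E2 at fret 5 is E2 + 5 semitones = A2.
The open Ab2 string is 4 semitones above the open E2, so the same pitch on the Ab2 string lies at fret 5 − 4 = 1.

1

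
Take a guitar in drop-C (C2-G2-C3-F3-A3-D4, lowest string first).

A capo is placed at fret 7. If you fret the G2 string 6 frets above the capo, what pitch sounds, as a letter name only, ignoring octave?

The capo raises the open G2 by 7 semitones to D3; fretting 6 more gives G2 + 7 + 6 = G2 + 13 semitones, landing on G#.

G#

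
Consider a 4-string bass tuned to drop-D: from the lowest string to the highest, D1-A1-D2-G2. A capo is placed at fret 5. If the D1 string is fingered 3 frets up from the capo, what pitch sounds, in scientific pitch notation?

A#1

The capo raises the open D1 by 5 semitones to G1; fretting 3 more gives D1 + 5 + 3 = D1 + 8 semitones = A#1.
(Also written Bb.)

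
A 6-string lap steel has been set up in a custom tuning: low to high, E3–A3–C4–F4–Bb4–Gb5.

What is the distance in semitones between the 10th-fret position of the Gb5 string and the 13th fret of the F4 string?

Gb5 at fret 10 → E6 (MIDI 88); F4 at fret 13 → Gb5 (MIDI 78).
88 − 78 = 10, so the two pitches are 10 semitones apart, with E6 the higher.

10 semitones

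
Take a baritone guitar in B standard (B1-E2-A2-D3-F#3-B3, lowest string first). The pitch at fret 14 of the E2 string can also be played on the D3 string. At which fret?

4

Fret 14 on E2 is MIDI 40 + 14 = 54 (F#3). On the D3 string (open MIDI 50), that pitch is 54 − 50 = fret 4.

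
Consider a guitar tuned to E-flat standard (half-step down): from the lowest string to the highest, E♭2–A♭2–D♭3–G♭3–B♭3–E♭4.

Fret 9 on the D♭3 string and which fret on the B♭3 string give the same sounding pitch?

0

D♭3 at fret 9 is D♭3 + 9 semitones = B♭3.
The open B♭3 string is 9 semitones above the open D♭3, so the same pitch on the B♭3 string lies at fret 9 − 9 = 0.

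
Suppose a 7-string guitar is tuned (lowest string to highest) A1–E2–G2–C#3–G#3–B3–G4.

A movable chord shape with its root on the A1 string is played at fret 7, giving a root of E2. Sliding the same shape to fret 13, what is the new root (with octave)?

A#2

Moving from fret 7 to fret 13 shifts the root by 6 semitones.
E2 up 6 semitones is A#2.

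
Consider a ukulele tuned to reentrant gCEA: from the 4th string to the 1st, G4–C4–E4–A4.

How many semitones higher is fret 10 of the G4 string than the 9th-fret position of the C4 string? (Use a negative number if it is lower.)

8 semitones

G4 at fret 10 → F5 (MIDI 77); C4 at fret 9 → A4 (MIDI 69).
77 − 69 = 8, so the two pitches are 8 semitones apart.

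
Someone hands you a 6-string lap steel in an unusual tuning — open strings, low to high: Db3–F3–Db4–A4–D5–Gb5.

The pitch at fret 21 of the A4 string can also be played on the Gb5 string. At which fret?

12

A4 at fret 21 is A4 + 21 semitones = Gb6.
The open Gb5 string is 9 semitones above the open A4, so the same pitch on the Gb5 string lies at fret 21 − 9 = 12.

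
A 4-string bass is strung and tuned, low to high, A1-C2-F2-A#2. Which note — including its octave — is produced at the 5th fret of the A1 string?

D2

Each fret is one semitone, so A1 + 5 = D2.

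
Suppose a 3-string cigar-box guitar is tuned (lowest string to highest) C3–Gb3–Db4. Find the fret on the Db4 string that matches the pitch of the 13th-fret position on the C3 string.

0

C3 at fret 13 is C3 + 13 semitones = Db4.
The open Db4 string is 13 semitones above the open C3, so the same pitch on the Db4 string lies at fret 13 − 13 = 0.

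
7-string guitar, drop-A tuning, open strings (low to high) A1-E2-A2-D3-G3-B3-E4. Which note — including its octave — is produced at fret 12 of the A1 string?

Each fret is one semitone, so A1 + 12 = A2.

A2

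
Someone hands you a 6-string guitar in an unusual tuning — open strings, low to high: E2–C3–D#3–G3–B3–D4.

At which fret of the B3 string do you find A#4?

A#4 is 11 semitones above the open B3 (B–C–C#–D–…–G#–A–A#), so it sits at fret 11.

11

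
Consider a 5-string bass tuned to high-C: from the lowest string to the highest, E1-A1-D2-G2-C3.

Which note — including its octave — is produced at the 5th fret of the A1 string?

Each fret is one semitone, so A1 + 5 = D2.

D2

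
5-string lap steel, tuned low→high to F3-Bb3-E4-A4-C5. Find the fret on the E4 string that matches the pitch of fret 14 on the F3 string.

3

F3 at fret 14 is F3 + 14 semitones = G4.
The open E4 string is 11 semitones above the open F3, so the same pitch on the E4 string lies at fret 14 − 11 = 3.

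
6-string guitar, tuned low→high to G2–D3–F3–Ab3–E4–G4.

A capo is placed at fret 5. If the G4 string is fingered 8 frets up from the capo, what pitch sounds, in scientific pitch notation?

Ab5

The capo raises the open G4 by 5 semitones to C5; fretting 8 more gives G4 + 5 + 8 = G4 + 13 semitones = Ab5.
(Also written G#.)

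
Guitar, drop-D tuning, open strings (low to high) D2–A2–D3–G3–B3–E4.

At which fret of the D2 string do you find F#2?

4

F#2 is 4 semitones above the open D2 (D–D#–E–F–F#), so it sits at fret 4.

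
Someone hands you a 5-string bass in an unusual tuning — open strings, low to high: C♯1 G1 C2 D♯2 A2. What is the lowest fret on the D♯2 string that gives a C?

From D♯2, count semitones up the chromatic scale until reaching C: D#–E–F–F#–G–G#–A–A#–B–C — 9 steps.

9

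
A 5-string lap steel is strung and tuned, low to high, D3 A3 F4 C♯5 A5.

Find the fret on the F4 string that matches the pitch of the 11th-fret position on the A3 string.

Fret 11 on A3 is MIDI 57 + 11 = 68 (G♯4). On the F4 string (open MIDI 65), that pitch is 68 − 65 = fret 3.

3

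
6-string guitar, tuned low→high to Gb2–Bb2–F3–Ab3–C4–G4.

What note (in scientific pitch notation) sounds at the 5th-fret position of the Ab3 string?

Each fret is one semitone, so Ab3 + 5 = Db4.

Db4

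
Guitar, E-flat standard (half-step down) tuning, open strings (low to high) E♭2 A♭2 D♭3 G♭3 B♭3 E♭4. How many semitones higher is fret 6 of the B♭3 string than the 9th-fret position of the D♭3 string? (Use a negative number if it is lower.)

B♭3 at fret 6 → E4 (MIDI 64); D♭3 at fret 9 → B♭3 (MIDI 58).
64 − 58 = 6, so the two pitches are 6 semitones apart.

6 semitones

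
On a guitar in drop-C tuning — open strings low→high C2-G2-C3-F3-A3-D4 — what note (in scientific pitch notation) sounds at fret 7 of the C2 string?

G2

The open C2 string plus 7 semitones: C–C#–D–D#–E–F–F#–G.
No B→C boundary is crossed, so the octave stays at 2.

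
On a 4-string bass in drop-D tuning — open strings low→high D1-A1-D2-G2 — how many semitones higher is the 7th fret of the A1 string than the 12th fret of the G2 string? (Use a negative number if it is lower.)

-15 semitones

A1 at fret 7 → E2 (MIDI 40); G2 at fret 12 → G3 (MIDI 55).
40 − 55 = -15, so the two pitches are 15 semitones apart.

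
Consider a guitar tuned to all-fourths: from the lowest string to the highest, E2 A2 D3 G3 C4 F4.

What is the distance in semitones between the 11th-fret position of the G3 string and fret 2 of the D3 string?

14 semitones

G3 at fret 11 → F♯4 (MIDI 66); D3 at fret 2 → E3 (MIDI 52).
66 − 52 = 14, so the two pitches are 14 semitones apart, with F♯4 the higher.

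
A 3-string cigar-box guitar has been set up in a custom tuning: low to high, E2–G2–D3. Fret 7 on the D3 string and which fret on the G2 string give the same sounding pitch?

14

D3 at fret 7 is D3 + 7 semitones = A3.
The open G2 string is 7 semitones below the open D3, so the same pitch on the G2 string lies at fret 7 + 7 = 14.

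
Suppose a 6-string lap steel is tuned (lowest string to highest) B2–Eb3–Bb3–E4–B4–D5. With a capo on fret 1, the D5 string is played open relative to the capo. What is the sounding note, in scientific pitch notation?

The capo raises the open D5 by 1 semitone to Eb5; fretting 0 more gives D5 + 1 + 0 = D5 + 1 semitone = Eb5.

Eb5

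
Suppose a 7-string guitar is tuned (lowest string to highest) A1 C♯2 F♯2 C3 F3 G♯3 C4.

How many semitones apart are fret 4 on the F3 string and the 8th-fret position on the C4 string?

11 semitones

F3 at fret 4 → A3 (MIDI 57); C4 at fret 8 → G♯4 (MIDI 68).
57 − 68 = -11, so the two pitches are 11 semitones apart, with G♯4 the higher.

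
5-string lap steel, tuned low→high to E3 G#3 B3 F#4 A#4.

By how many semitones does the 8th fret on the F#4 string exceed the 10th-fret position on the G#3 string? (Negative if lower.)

8 semitones

F#4 at fret 8 → D5 (MIDI 74); G#3 at fret 10 → F#4 (MIDI 66).
74 − 66 = 8, so the two pitches are 8 semitones apart.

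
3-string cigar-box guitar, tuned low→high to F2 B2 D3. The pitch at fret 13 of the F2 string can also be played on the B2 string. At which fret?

7

F2 at fret 13 is F2 + 13 semitones = F#3.
The open B2 string is 6 semitones above the open F2, so the same pitch on the B2 string lies at fret 13 − 6 = 7.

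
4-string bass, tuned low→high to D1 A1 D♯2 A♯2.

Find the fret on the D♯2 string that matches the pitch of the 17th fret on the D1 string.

4

D1 at fret 17 is D1 + 17 semitones = G2.
The open D♯2 string is 13 semitones above the open D1, so the same pitch on the D♯2 string lies at fret 17 − 13 = 4.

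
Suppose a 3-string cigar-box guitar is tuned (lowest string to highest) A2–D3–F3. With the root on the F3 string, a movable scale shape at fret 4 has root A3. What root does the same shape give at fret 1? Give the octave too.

Moving from fret 4 to fret 1 shifts the root by -3 semitones.
A3 down 3 semitones is G♭3.

G♭3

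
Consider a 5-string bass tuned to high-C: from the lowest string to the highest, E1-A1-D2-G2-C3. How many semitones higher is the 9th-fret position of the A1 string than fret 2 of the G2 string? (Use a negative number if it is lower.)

A1 at fret 9 → F♯2 (MIDI 42); G2 at fret 2 → A2 (MIDI 45).
42 − 45 = -3, so the two pitches are 3 semitones apart.

-3 semitones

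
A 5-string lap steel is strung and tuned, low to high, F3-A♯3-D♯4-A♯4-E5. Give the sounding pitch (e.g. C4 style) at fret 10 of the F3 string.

F3 is MIDI 53. Adding 10 gives 63, which is D♯4.
(Equivalently spelled E♭4.)

D♯4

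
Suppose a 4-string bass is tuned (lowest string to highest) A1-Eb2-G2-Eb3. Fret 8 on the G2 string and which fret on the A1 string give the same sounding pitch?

18

G2 at fret 8 is G2 + 8 semitones = Eb3.
The open A1 string is 10 semitones below the open G2, so the same pitch on the A1 string lies at fret 8 + 10 = 18.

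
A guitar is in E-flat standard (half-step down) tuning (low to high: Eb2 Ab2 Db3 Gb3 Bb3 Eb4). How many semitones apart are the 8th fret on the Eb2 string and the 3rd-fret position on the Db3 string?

5 semitones

Eb2 at fret 8 → B2 (MIDI 47); Db3 at fret 3 → E3 (MIDI 52).
47 − 52 = -5, so the two pitches are 5 semitones apart, with E3 the higher.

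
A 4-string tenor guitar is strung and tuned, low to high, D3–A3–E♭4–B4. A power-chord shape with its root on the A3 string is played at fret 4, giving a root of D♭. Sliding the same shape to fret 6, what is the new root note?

Moving from fret 4 to fret 6 shifts the root by 2 semitones.
D♭ up 2 semitones is E♭.

E♭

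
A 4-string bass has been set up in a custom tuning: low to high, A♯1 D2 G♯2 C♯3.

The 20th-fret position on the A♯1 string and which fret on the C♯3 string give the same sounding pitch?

5

A♯1 at fret 20 is A♯1 + 20 semitones = F♯3.
The open C♯3 string is 15 semitones above the open A♯1, so the same pitch on the C♯3 string lies at fret 20 − 15 = 5.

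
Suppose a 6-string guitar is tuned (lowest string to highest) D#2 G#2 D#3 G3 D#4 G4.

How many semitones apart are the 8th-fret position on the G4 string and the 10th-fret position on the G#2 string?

G4 at fret 8 → D#5 (MIDI 75); G#2 at fret 10 → F#3 (MIDI 54).
75 − 54 = 21, so the two pitches are 21 semitones apart, with D#5 the higher.

21 semitones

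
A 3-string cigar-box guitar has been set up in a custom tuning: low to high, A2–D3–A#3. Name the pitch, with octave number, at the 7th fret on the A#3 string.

Each fret is one semitone, so A#3 + 7 = F4.

F4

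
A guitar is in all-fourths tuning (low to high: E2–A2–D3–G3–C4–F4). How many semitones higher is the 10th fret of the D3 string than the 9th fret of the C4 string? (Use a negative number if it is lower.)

-9 semitones

D3 at fret 10 → C4 (MIDI 60); C4 at fret 9 → A4 (MIDI 69).
60 − 69 = -9, so the two pitches are 9 semitones apart.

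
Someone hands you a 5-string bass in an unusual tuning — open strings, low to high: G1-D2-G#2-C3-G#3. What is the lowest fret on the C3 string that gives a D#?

3

From C3, count semitones up the chromatic scale until reaching D#: C–C#–D–D# — 3 steps.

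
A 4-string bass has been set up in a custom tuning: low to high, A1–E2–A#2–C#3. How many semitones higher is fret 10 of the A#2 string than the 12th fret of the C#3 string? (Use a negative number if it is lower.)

-5 semitones

A#2 at fret 10 → G#3 (MIDI 56); C#3 at fret 12 → C#4 (MIDI 61).
56 − 61 = -5, so the two pitches are 5 semitones apart.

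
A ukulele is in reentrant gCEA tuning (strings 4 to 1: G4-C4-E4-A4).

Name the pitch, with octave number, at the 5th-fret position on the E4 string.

A4

Each fret is one semitone, so E4 + 5 = A4.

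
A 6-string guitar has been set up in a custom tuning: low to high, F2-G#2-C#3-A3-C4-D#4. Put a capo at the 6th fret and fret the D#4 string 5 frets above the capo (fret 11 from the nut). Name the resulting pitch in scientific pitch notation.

The capo raises the open D#4 by 6 semitones to A4; fretting 5 more gives D#4 + 6 + 5 = D#4 + 11 semitones = D5.

D5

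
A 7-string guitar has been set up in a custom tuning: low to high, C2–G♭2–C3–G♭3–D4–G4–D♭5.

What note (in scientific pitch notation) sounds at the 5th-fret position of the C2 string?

F2

The open C2 string plus 5 semitones: C–Db–D–Eb–E–F.
No B→C boundary is crossed, so the octave stays at 2.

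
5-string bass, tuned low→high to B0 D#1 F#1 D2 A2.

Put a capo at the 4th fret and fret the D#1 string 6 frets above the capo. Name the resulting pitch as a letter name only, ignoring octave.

C#

The capo raises the open D#1 by 4 semitones to G1; fretting 6 more gives D#1 + 4 + 6 = D#1 + 10 semitones, landing on C#.
(Also written Db.)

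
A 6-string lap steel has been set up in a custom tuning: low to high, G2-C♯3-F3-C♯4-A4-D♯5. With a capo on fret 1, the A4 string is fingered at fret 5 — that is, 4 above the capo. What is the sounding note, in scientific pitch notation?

The capo raises the open A4 by 1 semitone to A♯4; fretting 4 more gives A4 + 1 + 4 = A4 + 5 semitones = D5.

D5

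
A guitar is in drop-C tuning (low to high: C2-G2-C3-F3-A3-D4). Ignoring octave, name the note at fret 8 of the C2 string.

Each fret is one semitone, so C2 + 8 = G♯.
(Equivalently spelled A♭.)

G♯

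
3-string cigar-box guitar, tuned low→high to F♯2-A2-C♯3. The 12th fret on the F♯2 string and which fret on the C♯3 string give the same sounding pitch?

5

F♯2 at fret 12 is F♯2 + 12 semitones = F♯3.
The open C♯3 string is 7 semitones above the open F♯2, so the same pitch on the C♯3 string lies at fret 12 − 7 = 5.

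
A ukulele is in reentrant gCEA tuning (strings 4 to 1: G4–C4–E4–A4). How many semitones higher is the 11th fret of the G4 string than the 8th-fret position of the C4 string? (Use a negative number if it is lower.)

10 semitones

G4 at fret 11 → F♯5 (MIDI 78); C4 at fret 8 → G♯4 (MIDI 68).
78 − 68 = 10, so the two pitches are 10 semitones apart.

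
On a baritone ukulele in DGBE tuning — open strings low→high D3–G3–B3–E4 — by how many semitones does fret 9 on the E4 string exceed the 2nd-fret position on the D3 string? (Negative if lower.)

21 semitones

E4 at fret 9 → C#5 (MIDI 73); D3 at fret 2 → E3 (MIDI 52).
73 − 52 = 21, so the two pitches are 21 semitones apart.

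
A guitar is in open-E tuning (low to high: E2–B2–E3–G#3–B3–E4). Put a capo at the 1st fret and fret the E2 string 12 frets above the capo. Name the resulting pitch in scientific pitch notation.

The capo raises the open E2 by 1 semitone to F2; fretting 12 more gives E2 + 1 + 12 = E2 + 13 semitones = F3.

F3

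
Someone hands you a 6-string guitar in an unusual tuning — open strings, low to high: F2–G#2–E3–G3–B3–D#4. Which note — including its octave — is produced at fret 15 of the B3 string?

B3 is MIDI 59. Adding 15 gives 74, which is D5.

D5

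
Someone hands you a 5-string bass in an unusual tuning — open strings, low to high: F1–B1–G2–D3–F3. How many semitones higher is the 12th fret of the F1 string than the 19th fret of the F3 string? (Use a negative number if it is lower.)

-31 semitones

F1 at fret 12 → F2 (MIDI 41); F3 at fret 19 → C5 (MIDI 72).
41 − 72 = -31, so the two pitches are 31 semitones apart.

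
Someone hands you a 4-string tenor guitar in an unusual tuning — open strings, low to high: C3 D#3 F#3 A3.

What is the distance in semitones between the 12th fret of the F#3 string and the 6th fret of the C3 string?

F#3 at fret 12 → F#4 (MIDI 66); C3 at fret 6 → F#3 (MIDI 54).
66 − 54 = 12, so the two pitches are 12 semitones apart, with F#4 the higher.

12 semitones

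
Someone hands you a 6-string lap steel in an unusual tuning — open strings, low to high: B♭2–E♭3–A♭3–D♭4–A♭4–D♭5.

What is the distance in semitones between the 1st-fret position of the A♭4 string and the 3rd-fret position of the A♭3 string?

A♭4 at fret 1 → A4 (MIDI 69); A♭3 at fret 3 → B3 (MIDI 59).
69 − 59 = 10, so the two pitches are 10 semitones apart, with A4 the higher.

10 semitones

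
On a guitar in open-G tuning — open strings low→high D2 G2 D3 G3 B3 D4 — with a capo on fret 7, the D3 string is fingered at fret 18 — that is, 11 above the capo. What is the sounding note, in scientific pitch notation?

G#4

The capo raises the open D3 by 7 semitones to A3; fretting 11 more gives D3 + 7 + 11 = D3 + 18 semitones = G#4.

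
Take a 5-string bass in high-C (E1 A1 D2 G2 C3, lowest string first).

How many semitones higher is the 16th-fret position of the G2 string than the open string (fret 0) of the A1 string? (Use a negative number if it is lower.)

26 semitones

G2 at fret 16 → B3 (MIDI 59); A1 at fret 0 → A1 (MIDI 33).
59 − 33 = 26, so the two pitches are 26 semitones apart.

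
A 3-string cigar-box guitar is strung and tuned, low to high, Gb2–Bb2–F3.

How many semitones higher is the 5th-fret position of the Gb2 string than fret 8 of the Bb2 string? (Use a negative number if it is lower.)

Gb2 at fret 5 → B2 (MIDI 47); Bb2 at fret 8 → Gb3 (MIDI 54).
47 − 54 = -7, so the two pitches are 7 semitones apart.

-7 semitones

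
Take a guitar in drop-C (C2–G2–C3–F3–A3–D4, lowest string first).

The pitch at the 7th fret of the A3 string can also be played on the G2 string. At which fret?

A3 at fret 7 is A3 + 7 semitones = E4.
The open G2 string is 14 semitones below the open A3, so the same pitch on the G2 string lies at fret 7 + 14 = 21.

21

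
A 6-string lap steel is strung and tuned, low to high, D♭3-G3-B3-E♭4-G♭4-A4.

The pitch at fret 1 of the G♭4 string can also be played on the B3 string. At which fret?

Fret 1 on G♭4 is MIDI 66 + 1 = 67 (G4). On the B3 string (open MIDI 59), that pitch is 67 − 59 = fret 8.

8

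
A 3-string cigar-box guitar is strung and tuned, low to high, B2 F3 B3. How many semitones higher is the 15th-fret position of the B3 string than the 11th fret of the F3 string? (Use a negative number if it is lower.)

10 semitones

B3 at fret 15 → D5 (MIDI 74); F3 at fret 11 → E4 (MIDI 64).
74 − 64 = 10, so the two pitches are 10 semitones apart.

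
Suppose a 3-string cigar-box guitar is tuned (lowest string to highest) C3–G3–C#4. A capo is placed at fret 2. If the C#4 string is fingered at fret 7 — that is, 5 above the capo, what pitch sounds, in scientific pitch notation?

The capo raises the open C#4 by 2 semitones to D#4; fretting 5 more gives C#4 + 2 + 5 = C#4 + 7 semitones = G#4.
(Also written Ab.)

G#4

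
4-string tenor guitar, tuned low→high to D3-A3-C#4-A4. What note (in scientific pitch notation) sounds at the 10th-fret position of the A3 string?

G4

Each fret is one semitone, so A3 + 10 = G4.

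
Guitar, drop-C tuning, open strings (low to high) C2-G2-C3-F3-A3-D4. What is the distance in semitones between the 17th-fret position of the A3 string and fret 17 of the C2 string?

A3 at fret 17 → D5 (MIDI 74); C2 at fret 17 → F3 (MIDI 53).
74 − 53 = 21, so the two pitches are 21 semitones apart, with D5 the higher.

21 semitones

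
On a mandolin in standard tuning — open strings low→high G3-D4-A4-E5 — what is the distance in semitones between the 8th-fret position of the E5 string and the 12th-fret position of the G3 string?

17 semitones

E5 at fret 8 → C6 (MIDI 84); G3 at fret 12 → G4 (MIDI 67).
84 − 67 = 17, so the two pitches are 17 semitones apart, with C6 the higher.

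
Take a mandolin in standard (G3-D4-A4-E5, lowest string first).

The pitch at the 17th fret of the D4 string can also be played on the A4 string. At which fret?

10

D4 at fret 17 is D4 + 17 semitones = G5.
The open A4 string is 7 semitones above the open D4, so the same pitch on the A4 string lies at fret 17 − 7 = 10.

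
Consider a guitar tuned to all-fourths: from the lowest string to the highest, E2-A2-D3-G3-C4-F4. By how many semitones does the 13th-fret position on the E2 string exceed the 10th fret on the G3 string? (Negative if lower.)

E2 at fret 13 → F3 (MIDI 53); G3 at fret 10 → F4 (MIDI 65).
53 − 65 = -12, so the two pitches are 12 semitones apart.

-12 semitones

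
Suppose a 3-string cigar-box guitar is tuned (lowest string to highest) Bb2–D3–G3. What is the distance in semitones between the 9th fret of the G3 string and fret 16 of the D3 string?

2 semitones

G3 at fret 9 → E4 (MIDI 64); D3 at fret 16 → Gb4 (MIDI 66).
64 − 66 = -2, so the two pitches are 2 semitones apart, with Gb4 the higher.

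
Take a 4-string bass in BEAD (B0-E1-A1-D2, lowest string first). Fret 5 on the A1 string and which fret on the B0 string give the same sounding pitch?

15

A1 at fret 5 is A1 + 5 semitones = D2.
The open B0 string is 10 semitones below the open A1, so the same pitch on the B0 string lies at fret 5 + 10 = 15.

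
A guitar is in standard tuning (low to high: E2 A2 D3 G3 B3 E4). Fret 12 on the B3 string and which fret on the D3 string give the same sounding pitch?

21

B3 at fret 12 is B3 + 12 semitones = B4.
The open D3 string is 9 semitones below the open B3, so the same pitch on the D3 string lies at fret 12 + 9 = 21.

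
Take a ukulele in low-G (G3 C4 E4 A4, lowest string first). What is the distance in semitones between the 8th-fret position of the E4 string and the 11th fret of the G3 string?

6 semitones

E4 at fret 8 → C5 (MIDI 72); G3 at fret 11 → F♯4 (MIDI 66).
72 − 66 = 6, so the two pitches are 6 semitones apart, with C5 the higher.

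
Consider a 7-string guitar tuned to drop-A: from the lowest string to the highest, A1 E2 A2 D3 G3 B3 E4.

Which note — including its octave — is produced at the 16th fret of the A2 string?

C#4

Each fret is one semitone, so A2 + 16 = C#4.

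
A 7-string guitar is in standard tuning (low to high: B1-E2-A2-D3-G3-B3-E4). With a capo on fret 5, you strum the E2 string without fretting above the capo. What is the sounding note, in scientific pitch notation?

The capo raises the open E2 by 5 semitones to A2; fretting 0 more gives E2 + 5 + 0 = E2 + 5 semitones = A2.

A2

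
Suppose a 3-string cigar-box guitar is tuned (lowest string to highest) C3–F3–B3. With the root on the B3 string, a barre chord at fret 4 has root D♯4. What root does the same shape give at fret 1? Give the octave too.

Moving from fret 4 to fret 1 shifts the root by -3 semitones.
D♯4 down 3 semitones is C4.

C4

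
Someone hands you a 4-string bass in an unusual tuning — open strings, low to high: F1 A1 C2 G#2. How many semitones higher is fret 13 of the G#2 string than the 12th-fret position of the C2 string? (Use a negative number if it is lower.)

9 semitones

G#2 at fret 13 → A3 (MIDI 57); C2 at fret 12 → C3 (MIDI 48).
57 − 48 = 9, so the two pitches are 9 semitones apart.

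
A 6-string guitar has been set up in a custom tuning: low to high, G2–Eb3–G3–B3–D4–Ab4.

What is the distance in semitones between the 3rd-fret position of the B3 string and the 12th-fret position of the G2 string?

7 semitones

B3 at fret 3 → D4 (MIDI 62); G2 at fret 12 → G3 (MIDI 55).
62 − 55 = 7, so the two pitches are 7 semitones apart, with D4 the higher.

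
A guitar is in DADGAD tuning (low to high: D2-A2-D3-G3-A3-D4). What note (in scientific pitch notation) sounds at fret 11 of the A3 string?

A3 is MIDI 57. Adding 11 gives 68, which is G♯4.

G♯4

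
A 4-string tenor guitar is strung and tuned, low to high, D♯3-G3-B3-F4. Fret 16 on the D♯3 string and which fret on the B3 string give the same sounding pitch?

8

Fret 16 on D♯3 is MIDI 51 + 16 = 67 (G4). On the B3 string (open MIDI 59), that pitch is 67 − 59 = fret 8.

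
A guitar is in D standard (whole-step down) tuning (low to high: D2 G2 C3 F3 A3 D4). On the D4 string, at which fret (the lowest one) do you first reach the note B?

9

From D4, count semitones up the chromatic scale until reaching B: D–D#–E–F–F#–G–G#–A–A#–B — 9 steps.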